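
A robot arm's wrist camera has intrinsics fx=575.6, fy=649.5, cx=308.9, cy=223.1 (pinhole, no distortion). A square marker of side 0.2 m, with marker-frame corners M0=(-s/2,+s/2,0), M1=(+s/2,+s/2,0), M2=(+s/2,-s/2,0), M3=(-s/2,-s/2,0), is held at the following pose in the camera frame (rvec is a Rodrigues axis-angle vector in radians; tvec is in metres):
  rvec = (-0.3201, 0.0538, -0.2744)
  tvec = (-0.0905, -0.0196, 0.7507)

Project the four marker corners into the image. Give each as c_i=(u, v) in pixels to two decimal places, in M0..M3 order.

Intrinsics K: fx=575.6, fy=649.5, cx=308.9, cy=223.1
Marker side s = 0.2 m; corners in marker frame (Z=0):
  M0 = (-0.1000, +0.1000, 0)
  M1 = (+0.1000, +0.1000, 0)
  M2 = (+0.1000, -0.1000, 0)
  M3 = (-0.1000, -0.1000, 0)
rvec = (-0.3201, 0.0538, -0.2744), |rvec| = θ = 0.42503 rad = 24.353°
Rodrigues: sinθ=0.41235, 1−cosθ=0.08898; R = I + sinθ·[k]× + (1−cosθ)·[k]×²:
    [+0.96149 +0.25773 +0.09546]
    [-0.27469 +0.91245 +0.30328]
    [-0.00893 -0.31782 +0.94811]
t = (-0.0905, -0.0196, 0.7507) m
M0: Pc = R·M0+t = (-0.16088, +0.09911, +0.71981); u = 575.6·(-0.16088)/0.71981 + 308.9 = 180.2549, v = 649.5·(+0.09911)/0.71981 + 223.1 = 312.5329
M1: Pc = R·M1+t = (+0.03142, +0.04418, +0.71802); u = 575.6·(+0.03142)/0.71802 + 308.9 = 334.0893, v = 649.5·(+0.04418)/0.71802 + 223.1 = 263.0597
M2: Pc = R·M2+t = (-0.02012, -0.13831, +0.78159); u = 575.6·(-0.02012)/0.78159 + 308.9 = 294.0797, v = 649.5·(-0.13831)/0.78159 + 223.1 = 108.1607
M3: Pc = R·M3+t = (-0.21242, -0.08338, +0.78338); u = 575.6·(-0.21242)/0.78338 + 308.9 = 152.8188, v = 649.5·(-0.08338)/0.78338 + 223.1 = 153.9729

c0=(180.25, 312.53) c1=(334.09, 263.06) c2=(294.08, 108.16) c3=(152.82, 153.97)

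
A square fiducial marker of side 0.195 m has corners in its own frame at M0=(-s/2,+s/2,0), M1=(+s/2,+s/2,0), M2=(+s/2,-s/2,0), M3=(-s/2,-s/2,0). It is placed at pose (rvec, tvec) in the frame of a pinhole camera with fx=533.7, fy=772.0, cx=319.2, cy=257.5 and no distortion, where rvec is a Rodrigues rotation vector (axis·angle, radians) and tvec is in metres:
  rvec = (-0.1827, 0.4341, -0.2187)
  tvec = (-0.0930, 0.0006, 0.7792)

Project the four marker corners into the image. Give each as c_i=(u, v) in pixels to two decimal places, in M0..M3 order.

c0=(210.18, 372.29) c1=(326.50, 332.73) c2=(302.84, 138.81) c3=(194.67, 194.15)

Intrinsics K: fx=533.7, fy=772.0, cx=319.2, cy=257.5
Marker side s = 0.195 m; corners in marker frame (Z=0):
  M0 = (-0.0975, +0.0975, 0)
  M1 = (+0.0975, +0.0975, 0)
  M2 = (+0.0975, -0.0975, 0)
  M3 = (-0.0975, -0.0975, 0)
rvec = (-0.1827, 0.4341, -0.2187), |rvec| = θ = 0.51928 rad = 29.753°
Rodrigues: sinθ=0.49626, 1−cosθ=0.13182; R = I + sinθ·[k]× + (1−cosθ)·[k]×²:
    [+0.88449 +0.17023 +0.43439]
    [-0.24777 +0.96030 +0.12819]
    [-0.39532 -0.22101 +0.89156]
t = (-0.0930, 0.0006, 0.7792) m
M0: Pc = R·M0+t = (-0.16264, +0.11839, +0.79620); u = 533.7·(-0.16264)/0.79620 + 319.2 = 210.1798, v = 772.0·(+0.11839)/0.79620 + 257.5 = 372.2897
M1: Pc = R·M1+t = (+0.00984, +0.07007, +0.71911); u = 533.7·(+0.00984)/0.71911 + 319.2 = 326.4998, v = 772.0·(+0.07007)/0.71911 + 257.5 = 332.7251
M2: Pc = R·M2+t = (-0.02336, -0.11719, +0.76220); u = 533.7·(-0.02336)/0.76220 + 319.2 = 302.8437, v = 772.0·(-0.11719)/0.76220 + 257.5 = 138.8068
M3: Pc = R·M3+t = (-0.19584, -0.06887, +0.83929); u = 533.7·(-0.19584)/0.83929 + 319.2 = 194.6694, v = 772.0·(-0.06887)/0.83929 + 257.5 = 194.1507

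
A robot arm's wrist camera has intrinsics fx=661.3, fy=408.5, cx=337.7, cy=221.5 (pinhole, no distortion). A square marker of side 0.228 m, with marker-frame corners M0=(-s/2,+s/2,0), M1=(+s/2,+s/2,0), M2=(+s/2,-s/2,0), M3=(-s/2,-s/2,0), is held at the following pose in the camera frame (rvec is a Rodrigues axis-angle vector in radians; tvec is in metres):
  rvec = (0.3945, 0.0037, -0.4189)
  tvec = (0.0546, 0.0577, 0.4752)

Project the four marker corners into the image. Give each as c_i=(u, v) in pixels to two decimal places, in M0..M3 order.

c0=(332.15, 375.25) c1=(603.36, 308.54) c2=(515.26, 141.36) c3=(195.80, 228.09)

Intrinsics K: fx=661.3, fy=408.5, cx=337.7, cy=221.5
Marker side s = 0.228 m; corners in marker frame (Z=0):
  M0 = (-0.1140, +0.1140, 0)
  M1 = (+0.1140, +0.1140, 0)
  M2 = (+0.1140, -0.1140, 0)
  M3 = (-0.1140, -0.1140, 0)
rvec = (0.3945, 0.0037, -0.4189), |rvec| = θ = 0.57543 rad = 32.970°
Rodrigues: sinθ=0.54420, 1−cosθ=0.16104; R = I + sinθ·[k]× + (1−cosθ)·[k]×²:
    [+0.91465 +0.39687 -0.07687]
    [-0.39545 +0.83896 -0.37384]
    [-0.08387 +0.37233 +0.92430]
t = (0.0546, 0.0577, 0.4752) m
M0: Pc = R·M0+t = (-0.00443, +0.19842, +0.52721); u = 661.3·(-0.00443)/0.52721 + 337.7 = 332.1475, v = 408.5·(+0.19842)/0.52721 + 221.5 = 375.2459
M1: Pc = R·M1+t = (+0.20411, +0.10826, +0.50808); u = 661.3·(+0.20411)/0.50808 + 337.7 = 603.3649, v = 408.5·(+0.10826)/0.50808 + 221.5 = 308.5414
M2: Pc = R·M2+t = (+0.11363, -0.08302, +0.42319); u = 661.3·(+0.11363)/0.42319 + 337.7 = 515.2581, v = 408.5·(-0.08302)/0.42319 + 221.5 = 141.3590
M3: Pc = R·M3+t = (-0.09491, +0.00714, +0.44232); u = 661.3·(-0.09491)/0.44232 + 337.7 = 195.7962, v = 408.5·(+0.00714)/0.44232 + 221.5 = 228.0938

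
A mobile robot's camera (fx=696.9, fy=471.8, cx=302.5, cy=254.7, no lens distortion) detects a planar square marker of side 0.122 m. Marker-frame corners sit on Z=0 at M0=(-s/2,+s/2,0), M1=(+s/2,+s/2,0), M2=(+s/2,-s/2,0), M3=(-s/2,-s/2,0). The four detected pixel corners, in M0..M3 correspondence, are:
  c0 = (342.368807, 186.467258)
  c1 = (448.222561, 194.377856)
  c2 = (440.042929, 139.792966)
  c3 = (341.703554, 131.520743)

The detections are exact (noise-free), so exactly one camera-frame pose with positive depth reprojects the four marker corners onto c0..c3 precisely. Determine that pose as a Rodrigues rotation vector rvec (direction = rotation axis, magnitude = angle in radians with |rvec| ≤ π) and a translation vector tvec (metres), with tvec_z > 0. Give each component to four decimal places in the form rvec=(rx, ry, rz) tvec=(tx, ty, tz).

Intrinsics K: fx=696.9, fy=471.8, cx=302.5, cy=254.7
Marker side s = 0.122 m; corners in marker frame (Z=0):
  M0 = (-0.0610, +0.0610, 0)
  M1 = (+0.0610, +0.0610, 0)
  M2 = (+0.0610, -0.0610, 0)
  M3 = (-0.0610, -0.0610, 0)
Detected image corners:
  c0 = (342.368807, 186.467258) px
  c1 = (448.222561, 194.377856) px
  c2 = (440.042929, 139.792966) px
  c3 = (341.703554, 131.520743) px
Planar DLT: solve 8×8 A·h = b for H (H[2,2]=1):
  H  [+892.38677 -203.07630 +393.45121]
  H  [+89.88514 +349.50861 +162.05716]
  H  [+0.14418 -0.60953 +1.00000]
B = K⁻¹H; ‖b₁‖=1.231596, ‖b₂‖=1.231596; λ = 2/(‖b₁‖+‖b₂‖) = 0.811955, sign → tz>0 ⇒ λ=+0.811955
r₁ = λ·B[:,0] = (+0.98890,+0.09149,+0.11707); r₂ = λ·B[:,1] = (-0.02178,+0.86867,-0.49491)
r₃ = r₁×r₂ = (-0.14697,+0.48687,+0.86102); SVD([r₁ r₂ r₃]) → R = UVᵀ:
  R  [+0.98890 -0.02178 -0.14697]
  R  [+0.09149 +0.86867 +0.48687]
  R  [+0.11707 -0.49491 +0.86102]
t = (+0.10597, -0.15944, +0.81195) m
tr R = 2.718593; θ = arccos((tr R − 1)/2) = 0.536903 rad = 30.762°
axis k = ((R−Rᵀ)₃₂, (R−Rᵀ)₁₃, (R−Rᵀ)₂₁) / (2 sinθ) = (-0.959748, -0.258115, +0.110729)
rvec = θ·k = (-0.515292, -0.138583, +0.059451)

rvec=(-0.5153, -0.1386, 0.0595) tvec=(0.1060, -0.1594, 0.8120)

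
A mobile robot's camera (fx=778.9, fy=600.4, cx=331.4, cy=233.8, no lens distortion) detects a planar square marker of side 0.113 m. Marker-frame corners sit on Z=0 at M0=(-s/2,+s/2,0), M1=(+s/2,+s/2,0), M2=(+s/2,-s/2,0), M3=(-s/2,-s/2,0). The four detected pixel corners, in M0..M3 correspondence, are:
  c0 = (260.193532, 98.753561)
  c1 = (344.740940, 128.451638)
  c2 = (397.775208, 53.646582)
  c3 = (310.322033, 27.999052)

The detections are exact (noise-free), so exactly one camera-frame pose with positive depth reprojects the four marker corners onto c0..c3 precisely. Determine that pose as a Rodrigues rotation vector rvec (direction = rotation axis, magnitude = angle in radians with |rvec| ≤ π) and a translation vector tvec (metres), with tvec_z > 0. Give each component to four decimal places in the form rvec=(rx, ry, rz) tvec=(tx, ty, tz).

Intrinsics K: fx=778.9, fy=600.4, cx=331.4, cy=233.8
Marker side s = 0.113 m; corners in marker frame (Z=0):
  M0 = (-0.0565, +0.0565, 0)
  M1 = (+0.0565, +0.0565, 0)
  M2 = (+0.0565, -0.0565, 0)
  M3 = (-0.0565, -0.0565, 0)
Detected image corners:
  c0 = (260.193532, 98.753561) px
  c1 = (344.740940, 128.451638) px
  c2 = (397.775208, 53.646582) px
  c3 = (310.322033, 27.999052) px
Planar DLT: solve 8×8 A·h = b for H (H[2,2]=1):
  H  [+599.02239 -455.15077 +327.05436]
  H  [+206.78005 +643.79553 +76.83284]
  H  [-0.49364 +0.00293 +1.00000]
B = K⁻¹H; ‖b₁‖=1.220764, ‖b₂‖=1.220764; λ = 2/(‖b₁‖+‖b₂‖) = 0.819159, sign → tz>0 ⇒ λ=+0.819159
r₁ = λ·B[:,0] = (+0.80203,+0.43958,-0.40437); r₂ = λ·B[:,1] = (-0.47970,+0.87743,+0.00240)
r₃ = r₁×r₂ = (+0.35586,+0.19205,+0.91459); SVD([r₁ r₂ r₃]) → R = UVᵀ:
  R  [+0.80203 -0.47970 +0.35586]
  R  [+0.43958 +0.87743 +0.19205]
  R  [-0.40437 +0.00240 +0.91459]
t = (-0.00457, -0.21416, +0.81916) m
tr R = 2.594054; θ = arccos((tr R − 1)/2) = 0.648439 rad = 37.153°
axis k = ((R−Rᵀ)₃₂, (R−Rᵀ)₁₃, (R−Rᵀ)₂₁) / (2 sinθ) = (-0.157004, +0.629385, +0.761067)
rvec = θ·k = (-0.101808, +0.408118, +0.493506)

rvec=(-0.1018, 0.4081, 0.4935) tvec=(-0.0046, -0.2142, 0.8192)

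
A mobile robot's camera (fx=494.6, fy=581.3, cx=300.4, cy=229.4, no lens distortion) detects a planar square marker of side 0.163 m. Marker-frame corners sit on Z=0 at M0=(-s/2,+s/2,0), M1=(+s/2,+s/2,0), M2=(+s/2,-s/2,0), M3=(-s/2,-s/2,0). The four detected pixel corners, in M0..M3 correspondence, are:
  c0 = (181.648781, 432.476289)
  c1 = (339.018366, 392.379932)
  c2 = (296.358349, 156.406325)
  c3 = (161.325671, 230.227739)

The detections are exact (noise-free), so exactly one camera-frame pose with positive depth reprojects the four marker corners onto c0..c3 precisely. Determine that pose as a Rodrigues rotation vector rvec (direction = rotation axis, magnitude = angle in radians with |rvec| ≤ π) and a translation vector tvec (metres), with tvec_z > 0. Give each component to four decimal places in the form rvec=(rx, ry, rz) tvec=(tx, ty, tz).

rvec=(-0.2386, 0.5470, -0.2758) tvec=(-0.0543, 0.0509, 0.4238)

Intrinsics K: fx=494.6, fy=581.3, cx=300.4, cy=229.4
Marker side s = 0.163 m; corners in marker frame (Z=0):
  M0 = (-0.0815, +0.0815, 0)
  M1 = (+0.0815, +0.0815, 0)
  M2 = (+0.0815, -0.0815, 0)
  M3 = (-0.0815, -0.0815, 0)
Detected image corners:
  c0 = (181.648781, 432.476289) px
  c1 = (339.018366, 392.379932) px
  c2 = (296.358349, 156.406325) px
  c3 = (161.325671, 230.227739) px
Planar DLT: solve 8×8 A·h = b for H (H[2,2]=1):
  H  [+617.90979 +16.92918 +236.99381]
  H  [-696.01674 +1124.25842 +299.27816]
  H  [-1.12495 -0.69500 +1.00000]
B = K⁻¹H; ‖b₁‖=2.359643, ‖b₂‖=2.359643; λ = 2/(‖b₁‖+‖b₂‖) = 0.423793, sign → tz>0 ⇒ λ=+0.423793
r₁ = λ·B[:,0] = (+0.81901,-0.31929,-0.47675); r₂ = λ·B[:,1] = (+0.19340,+0.93587,-0.29454)
r₃ = r₁×r₂ = (+0.54021,+0.14903,+0.82823); SVD([r₁ r₂ r₃]) → R = UVᵀ:
  R  [+0.81901 +0.19339 +0.54021]
  R  [-0.31929 +0.93587 +0.14903]
  R  [-0.47675 -0.29454 +0.82823]
t = (-0.05433, +0.05094, +0.42379) m
tr R = 2.583101; θ = arccos((tr R − 1)/2) = 0.657455 rad = 37.669°
axis k = ((R−Rᵀ)₃₂, (R−Rᵀ)₁₃, (R−Rᵀ)₂₁) / (2 sinθ) = (-0.362919, +0.832065, -0.419472)
rvec = θ·k = (-0.238603, +0.547045, -0.275784)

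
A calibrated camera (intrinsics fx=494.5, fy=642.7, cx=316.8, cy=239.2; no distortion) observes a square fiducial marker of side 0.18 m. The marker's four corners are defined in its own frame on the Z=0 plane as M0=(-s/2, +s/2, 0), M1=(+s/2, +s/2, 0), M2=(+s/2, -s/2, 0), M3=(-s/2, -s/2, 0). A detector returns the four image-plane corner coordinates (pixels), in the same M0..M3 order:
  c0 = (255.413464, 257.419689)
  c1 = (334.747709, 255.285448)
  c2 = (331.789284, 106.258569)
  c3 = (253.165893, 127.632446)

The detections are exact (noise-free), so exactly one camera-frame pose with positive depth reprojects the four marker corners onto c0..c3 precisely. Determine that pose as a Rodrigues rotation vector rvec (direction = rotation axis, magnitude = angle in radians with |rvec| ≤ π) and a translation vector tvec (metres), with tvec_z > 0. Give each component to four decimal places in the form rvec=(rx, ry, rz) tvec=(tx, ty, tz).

rvec=(-0.0110, 0.6944, -0.0312) tvec=(-0.0433, -0.0677, 0.8320)

Intrinsics K: fx=494.5, fy=642.7, cx=316.8, cy=239.2
Marker side s = 0.18 m; corners in marker frame (Z=0):
  M0 = (-0.0900, +0.0900, 0)
  M1 = (+0.0900, +0.0900, 0)
  M2 = (+0.0900, -0.0900, 0)
  M3 = (-0.0900, -0.0900, 0)
Detected image corners:
  c0 = (255.413464, 257.419689) px
  c1 = (334.747709, 255.285448) px
  c2 = (331.789284, 106.258569) px
  c3 = (253.165893, 127.632446) px
Planar DLT: solve 8×8 A·h = b for H (H[2,2]=1):
  H  [+212.90814 +7.07849 +291.04383]
  H  [-208.91559 +766.18214 +186.90095]
  H  [-0.76880 -0.02466 +1.00000]
B = K⁻¹H; ‖b₁‖=1.201941, ‖b₂‖=1.201941; λ = 2/(‖b₁‖+‖b₂‖) = 0.831988, sign → tz>0 ⇒ λ=+0.831988
r₁ = λ·B[:,0] = (+0.76800,-0.03239,-0.63964); r₂ = λ·B[:,1] = (+0.02506,+0.99948,-0.02052)
r₃ = r₁×r₂ = (+0.63997,-0.00027,+0.76840); SVD([r₁ r₂ r₃]) → R = UVᵀ:
  R  [+0.76800 +0.02506 +0.63997]
  R  [-0.03239 +0.99948 -0.00027]
  R  [-0.63964 -0.02052 +0.76840]
t = (-0.04333, -0.06770, +0.83199) m
tr R = 2.535875; θ = arccos((tr R − 1)/2) = 0.695182 rad = 39.831°
axis k = ((R−Rᵀ)₃₂, (R−Rᵀ)₁₃, (R−Rᵀ)₂₁) / (2 sinθ) = (-0.015810, +0.998869, -0.044840)
rvec = θ·k = (-0.010991, +0.694395, -0.031172)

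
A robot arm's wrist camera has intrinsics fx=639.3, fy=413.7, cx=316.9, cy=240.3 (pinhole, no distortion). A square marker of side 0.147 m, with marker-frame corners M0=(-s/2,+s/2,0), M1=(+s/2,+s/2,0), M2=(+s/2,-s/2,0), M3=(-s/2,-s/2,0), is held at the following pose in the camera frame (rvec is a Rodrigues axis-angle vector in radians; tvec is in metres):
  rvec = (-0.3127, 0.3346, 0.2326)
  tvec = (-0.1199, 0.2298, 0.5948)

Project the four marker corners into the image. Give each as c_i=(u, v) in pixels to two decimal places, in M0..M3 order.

c0=(96.40, 436.41) c1=(232.56, 474.03) c2=(281.82, 363.00) c3=(149.80, 336.70)

Intrinsics K: fx=639.3, fy=413.7, cx=316.9, cy=240.3
Marker side s = 0.147 m; corners in marker frame (Z=0):
  M0 = (-0.0735, +0.0735, 0)
  M1 = (+0.0735, +0.0735, 0)
  M2 = (+0.0735, -0.0735, 0)
  M3 = (-0.0735, -0.0735, 0)
rvec = (-0.3127, 0.3346, 0.2326), |rvec| = θ = 0.51365 rad = 29.430°
Rodrigues: sinθ=0.49136, 1−cosθ=0.12905; R = I + sinθ·[k]× + (1−cosθ)·[k]×²:
    [+0.91878 -0.27368 +0.28450]
    [+0.17133 +0.92571 +0.33720]
    [-0.35565 -0.26106 +0.89742]
t = (-0.1199, 0.2298, 0.5948) m
M0: Pc = R·M0+t = (-0.20755, +0.28525, +0.60175); u = 639.3·(-0.20755)/0.60175 + 316.9 = 96.4039, v = 413.7·(+0.28525)/0.60175 + 240.3 = 436.4051
M1: Pc = R·M1+t = (-0.07249, +0.31043, +0.54947); u = 639.3·(-0.07249)/0.54947 + 316.9 = 232.5648, v = 413.7·(+0.31043)/0.54947 + 240.3 = 474.0266
M2: Pc = R·M2+t = (-0.03225, +0.17435, +0.58785); u = 639.3·(-0.03225)/0.58785 + 316.9 = 281.8227, v = 413.7·(+0.17435)/0.58785 + 240.3 = 363.0015
M3: Pc = R·M3+t = (-0.16731, +0.14917, +0.64013); u = 639.3·(-0.16731)/0.64013 + 316.9 = 149.8018, v = 413.7·(+0.14917)/0.64013 + 240.3 = 336.7032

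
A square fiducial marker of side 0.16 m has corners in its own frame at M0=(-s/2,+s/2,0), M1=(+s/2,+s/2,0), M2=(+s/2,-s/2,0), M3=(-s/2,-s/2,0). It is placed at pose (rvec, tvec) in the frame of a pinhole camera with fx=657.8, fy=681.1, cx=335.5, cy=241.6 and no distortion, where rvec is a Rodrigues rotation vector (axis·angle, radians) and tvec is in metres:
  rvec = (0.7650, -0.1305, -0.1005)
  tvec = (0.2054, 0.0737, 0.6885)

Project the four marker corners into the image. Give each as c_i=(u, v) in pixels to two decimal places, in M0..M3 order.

Intrinsics K: fx=657.8, fy=681.1, cx=335.5, cy=241.6
Marker side s = 0.16 m; corners in marker frame (Z=0):
  M0 = (-0.0800, +0.0800, 0)
  M1 = (+0.0800, +0.0800, 0)
  M2 = (+0.0800, -0.0800, 0)
  M3 = (-0.0800, -0.0800, 0)
rvec = (0.7650, -0.1305, -0.1005), |rvec| = θ = 0.78253 rad = 44.836°
Rodrigues: sinθ=0.70508, 1−cosθ=0.29087; R = I + sinθ·[k]× + (1−cosθ)·[k]×²:
    [+0.98711 +0.04313 -0.15410]
    [-0.13797 +0.71722 -0.68305]
    [+0.08106 +0.69551 +0.71393]
t = (0.2054, 0.0737, 0.6885) m
M0: Pc = R·M0+t = (+0.12988, +0.14212, +0.73766); u = 657.8·(+0.12988)/0.73766 + 335.5 = 451.3211, v = 681.1·(+0.14212)/0.73766 + 241.6 = 372.8195
M1: Pc = R·M1+t = (+0.28782, +0.12004, +0.75063); u = 657.8·(+0.28782)/0.75063 + 335.5 = 587.7265, v = 681.1·(+0.12004)/0.75063 + 241.6 = 350.5212
M2: Pc = R·M2+t = (+0.28092, +0.00528, +0.63934); u = 657.8·(+0.28092)/0.63934 + 335.5 = 624.5276, v = 681.1·(+0.00528)/0.63934 + 241.6 = 247.2297
M3: Pc = R·M3+t = (+0.12298, +0.02736, +0.62637); u = 657.8·(+0.12298)/0.62637 + 335.5 = 464.6505, v = 681.1·(+0.02736)/0.62637 + 241.6 = 271.3507

c0=(451.32, 372.82) c1=(587.73, 350.52) c2=(624.53, 247.23) c3=(464.65, 271.35)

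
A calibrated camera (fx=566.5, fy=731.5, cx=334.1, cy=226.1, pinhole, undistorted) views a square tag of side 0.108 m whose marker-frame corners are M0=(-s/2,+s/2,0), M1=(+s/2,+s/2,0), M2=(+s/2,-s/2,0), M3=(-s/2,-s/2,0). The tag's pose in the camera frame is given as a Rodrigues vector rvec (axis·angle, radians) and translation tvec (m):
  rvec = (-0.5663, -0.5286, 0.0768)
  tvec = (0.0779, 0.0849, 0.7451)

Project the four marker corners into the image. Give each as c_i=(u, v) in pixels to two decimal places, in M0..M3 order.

c0=(362.89, 352.02) c1=(432.34, 366.20) c2=(419.70, 272.56) c3=(354.73, 253.30)

Intrinsics K: fx=566.5, fy=731.5, cx=334.1, cy=226.1
Marker side s = 0.108 m; corners in marker frame (Z=0):
  M0 = (-0.0540, +0.0540, 0)
  M1 = (+0.0540, +0.0540, 0)
  M2 = (+0.0540, -0.0540, 0)
  M3 = (-0.0540, -0.0540, 0)
rvec = (-0.5663, -0.5286, 0.0768), |rvec| = θ = 0.77847 rad = 44.603°
Rodrigues: sinθ=0.70219, 1−cosθ=0.28801; R = I + sinθ·[k]× + (1−cosθ)·[k]×²:
    [+0.86440 +0.07299 -0.49747]
    [+0.21154 +0.84478 +0.49152]
    [+0.45614 -0.53010 +0.71479]
t = (0.0779, 0.0849, 0.7451) m
M0: Pc = R·M0+t = (+0.03516, +0.11910, +0.69184); u = 566.5·(+0.03516)/0.69184 + 334.1 = 362.8931, v = 731.5·(+0.11910)/0.69184 + 226.1 = 352.0218
M1: Pc = R·M1+t = (+0.12852, +0.14194, +0.74111); u = 566.5·(+0.12852)/0.74111 + 334.1 = 432.3399, v = 731.5·(+0.14194)/0.74111 + 226.1 = 366.2018
M2: Pc = R·M2+t = (+0.12064, +0.05070, +0.79836); u = 566.5·(+0.12064)/0.79836 + 334.1 = 419.7013, v = 731.5·(+0.05070)/0.79836 + 226.1 = 272.5586
M3: Pc = R·M3+t = (+0.02728, +0.02786, +0.74909); u = 566.5·(+0.02728)/0.74909 + 334.1 = 354.7310, v = 731.5·(+0.02786)/0.74909 + 226.1 = 253.3041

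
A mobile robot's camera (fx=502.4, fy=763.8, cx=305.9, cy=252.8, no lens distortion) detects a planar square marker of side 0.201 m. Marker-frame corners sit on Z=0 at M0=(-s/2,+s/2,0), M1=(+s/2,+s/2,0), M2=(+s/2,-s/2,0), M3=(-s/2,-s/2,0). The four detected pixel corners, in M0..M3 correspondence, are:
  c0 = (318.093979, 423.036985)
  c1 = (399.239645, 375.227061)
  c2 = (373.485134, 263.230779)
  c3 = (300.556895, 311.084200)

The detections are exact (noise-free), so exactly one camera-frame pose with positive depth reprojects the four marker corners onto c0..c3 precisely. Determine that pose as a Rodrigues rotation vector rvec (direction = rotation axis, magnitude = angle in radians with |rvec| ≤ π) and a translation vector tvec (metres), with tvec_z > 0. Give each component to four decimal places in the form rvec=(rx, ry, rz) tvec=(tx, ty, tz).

Intrinsics K: fx=502.4, fy=763.8, cx=305.9, cy=252.8
Marker side s = 0.201 m; corners in marker frame (Z=0):
  M0 = (-0.1005, +0.1005, 0)
  M1 = (+0.1005, +0.1005, 0)
  M2 = (+0.1005, -0.1005, 0)
  M3 = (-0.1005, -0.1005, 0)
Detected image corners:
  c0 = (318.093979, 423.036985) px
  c1 = (399.239645, 375.227061) px
  c2 = (373.485134, 263.230779) px
  c3 = (300.556895, 311.084200) px
Planar DLT: solve 8×8 A·h = b for H (H[2,2]=1):
  H  [+311.29239 -57.37545 +346.53888]
  H  [-308.01808 +394.66264 +340.97206]
  H  [-0.20412 -0.47333 +1.00000]
B = K⁻¹H; ‖b₁‖=0.841280, ‖b₂‖=0.841280; λ = 2/(‖b₁‖+‖b₂‖) = 1.188665, sign → tz>0 ⇒ λ=+1.188665
r₁ = λ·B[:,0] = (+0.88425,-0.39905,-0.24264); r₂ = λ·B[:,1] = (+0.20683,+0.80041,-0.56264)
r₃ = r₁×r₂ = (+0.41873,+0.44732,+0.79030); SVD([r₁ r₂ r₃]) → R = UVᵀ:
  R  [+0.88425 +0.20683 +0.41873]
  R  [-0.39905 +0.80041 +0.44732]
  R  [-0.24264 -0.56264 +0.79030]
t = (+0.09615, +0.13722, +1.18866) m
tr R = 2.474955; θ = arccos((tr R − 1)/2) = 0.741469 rad = 42.483°
axis k = ((R−Rᵀ)₃₂, (R−Rᵀ)₁₃, (R−Rᵀ)₂₁) / (2 sinθ) = (-0.747708, +0.489630, -0.448549)
rvec = θ·k = (-0.554402, +0.363045, -0.332585)

rvec=(-0.5544, 0.3630, -0.3326) tvec=(0.0962, 0.1372, 1.1887)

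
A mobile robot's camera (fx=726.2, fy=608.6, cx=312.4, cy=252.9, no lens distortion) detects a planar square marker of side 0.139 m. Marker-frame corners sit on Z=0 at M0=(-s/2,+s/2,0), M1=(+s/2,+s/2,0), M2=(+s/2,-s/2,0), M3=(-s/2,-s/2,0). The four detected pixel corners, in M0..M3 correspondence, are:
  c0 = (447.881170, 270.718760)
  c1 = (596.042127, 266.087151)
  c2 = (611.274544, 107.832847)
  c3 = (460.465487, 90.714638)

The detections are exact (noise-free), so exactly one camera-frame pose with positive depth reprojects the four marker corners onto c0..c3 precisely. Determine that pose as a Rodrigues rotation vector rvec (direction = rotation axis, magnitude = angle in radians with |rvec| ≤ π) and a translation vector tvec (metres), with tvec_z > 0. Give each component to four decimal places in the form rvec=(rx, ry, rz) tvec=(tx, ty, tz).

rvec=(0.1148, -0.4822, 0.0113) tvec=(0.1538, -0.0561, 0.5051)

Intrinsics K: fx=726.2, fy=608.6, cx=312.4, cy=252.9
Marker side s = 0.139 m; corners in marker frame (Z=0):
  M0 = (-0.0695, +0.0695, 0)
  M1 = (+0.0695, +0.0695, 0)
  M2 = (+0.0695, -0.0695, 0)
  M3 = (-0.0695, -0.0695, 0)
Detected image corners:
  c0 = (447.881170, 270.718760) px
  c1 = (596.042127, 266.087151) px
  c2 = (611.274544, 107.832847) px
  c3 = (460.465487, 90.714638) px
Planar DLT: solve 8×8 A·h = b for H (H[2,2]=1):
  H  [+1560.47392 +11.88241 +533.57808]
  H  [+212.39668 +1250.88868 +185.28800]
  H  [+0.91732 +0.21279 +1.00000]
B = K⁻¹H; ‖b₁‖=1.979834, ‖b₂‖=1.979834; λ = 2/(‖b₁‖+‖b₂‖) = 0.505093, sign → tz>0 ⇒ λ=+0.505093
r₁ = λ·B[:,0] = (+0.88604,-0.01626,+0.46333); r₂ = λ·B[:,1] = (-0.03797,+0.99348,+0.10748)
r₃ = r₁×r₂ = (-0.46206,-0.11283,+0.87964); SVD([r₁ r₂ r₃]) → R = UVᵀ:
  R  [+0.88604 -0.03797 -0.46206]
  R  [-0.01626 +0.99348 -0.11283]
  R  [+0.46333 +0.10748 +0.87964]
t = (+0.15384, -0.05611, +0.50509) m
tr R = 2.759162; θ = arccos((tr R − 1)/2) = 0.495815 rad = 28.408°
axis k = ((R−Rᵀ)₃₂, (R−Rᵀ)₁₃, (R−Rᵀ)₂₁) / (2 sinθ) = (+0.231536, -0.972559, +0.022818)
rvec = θ·k = (+0.114799, -0.482209, +0.011314)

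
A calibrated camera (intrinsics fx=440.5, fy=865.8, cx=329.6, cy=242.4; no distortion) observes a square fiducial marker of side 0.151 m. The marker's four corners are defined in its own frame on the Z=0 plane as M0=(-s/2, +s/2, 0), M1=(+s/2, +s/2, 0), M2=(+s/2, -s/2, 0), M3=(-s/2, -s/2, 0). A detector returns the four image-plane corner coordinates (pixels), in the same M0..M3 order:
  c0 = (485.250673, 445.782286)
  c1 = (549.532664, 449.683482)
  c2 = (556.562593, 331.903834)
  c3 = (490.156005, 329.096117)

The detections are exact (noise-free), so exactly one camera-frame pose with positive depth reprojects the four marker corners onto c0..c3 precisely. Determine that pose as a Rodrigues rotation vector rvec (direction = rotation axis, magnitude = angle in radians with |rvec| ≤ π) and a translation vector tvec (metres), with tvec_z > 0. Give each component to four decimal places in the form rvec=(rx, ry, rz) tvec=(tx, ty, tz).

Intrinsics K: fx=440.5, fy=865.8, cx=329.6, cy=242.4
Marker side s = 0.151 m; corners in marker frame (Z=0):
  M0 = (-0.0755, +0.0755, 0)
  M1 = (+0.0755, +0.0755, 0)
  M2 = (+0.0755, -0.0755, 0)
  M3 = (-0.0755, -0.0755, 0)
Detected image corners:
  c0 = (485.250673, 445.782286) px
  c1 = (549.532664, 449.683482) px
  c2 = (556.562593, 331.903834) px
  c3 = (490.156005, 329.096117) px
Planar DLT: solve 8×8 A·h = b for H (H[2,2]=1):
  H  [+397.37450 +69.34449 +520.16124]
  H  [-4.09248 +857.73660 +390.03339]
  H  [-0.06776 +0.20914 +1.00000]
B = K⁻¹H; ‖b₁‖=0.955308, ‖b₂‖=0.955308; λ = 2/(‖b₁‖+‖b₂‖) = 1.046783, sign → tz>0 ⇒ λ=+1.046783
r₁ = λ·B[:,0] = (+0.99737,+0.01491,-0.07092); r₂ = λ·B[:,1] = (+0.00098,+0.97574,+0.21892)
r₃ = r₁×r₂ = (+0.07247,-0.21841,+0.97316); SVD([r₁ r₂ r₃]) → R = UVᵀ:
  R  [+0.99737 +0.00098 +0.07247]
  R  [+0.01491 +0.97574 -0.21841]
  R  [-0.07092 +0.21892 +0.97316]
t = (+0.45284, +0.17849, +1.04678) m
tr R = 2.946274; θ = arccos((tr R − 1)/2) = 0.232310 rad = 13.310°
axis k = ((R−Rᵀ)₃₂, (R−Rᵀ)₁₃, (R−Rᵀ)₂₁) / (2 sinθ) = (+0.949792, +0.311418, +0.030246)
rvec = θ·k = (+0.220646, +0.072345, +0.007027)

rvec=(0.2206, 0.0723, 0.0070) tvec=(0.4528, 0.1785, 1.0468)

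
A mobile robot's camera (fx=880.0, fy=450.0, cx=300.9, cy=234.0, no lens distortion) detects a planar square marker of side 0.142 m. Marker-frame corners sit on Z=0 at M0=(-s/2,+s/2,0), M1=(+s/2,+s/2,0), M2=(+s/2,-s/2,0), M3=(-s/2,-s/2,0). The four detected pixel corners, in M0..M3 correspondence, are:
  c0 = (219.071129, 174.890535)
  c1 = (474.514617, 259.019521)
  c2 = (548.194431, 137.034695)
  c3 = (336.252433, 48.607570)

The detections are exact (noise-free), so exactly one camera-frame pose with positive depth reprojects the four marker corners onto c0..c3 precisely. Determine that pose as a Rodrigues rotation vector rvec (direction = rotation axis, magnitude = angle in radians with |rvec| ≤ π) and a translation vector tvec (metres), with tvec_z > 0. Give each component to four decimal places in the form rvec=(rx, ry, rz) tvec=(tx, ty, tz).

rvec=(-0.3067, -0.4726, 0.4547) tvec=(0.0482, -0.0727, 0.4064)

Intrinsics K: fx=880.0, fy=450.0, cx=300.9, cy=234.0
Marker side s = 0.142 m; corners in marker frame (Z=0):
  M0 = (-0.0710, +0.0710, 0)
  M1 = (+0.0710, +0.0710, 0)
  M2 = (+0.0710, -0.0710, 0)
  M3 = (-0.0710, -0.0710, 0)
Detected image corners:
  c0 = (219.071129, 174.890535) px
  c1 = (474.514617, 259.019521) px
  c2 = (548.194431, 137.034695) px
  c3 = (336.252433, 48.607570) px
Planar DLT: solve 8×8 A·h = b for H (H[2,2]=1):
  H  [+1990.37371 -1034.49299 +405.16805]
  H  [+747.94778 +727.07400 +153.48562]
  H  [+0.89963 -0.94353 +1.00000]
B = K⁻¹H; ‖b₁‖=2.460587, ‖b₂‖=2.460587; λ = 2/(‖b₁‖+‖b₂‖) = 0.406407, sign → tz>0 ⇒ λ=+0.406407
r₁ = λ·B[:,0] = (+0.79419,+0.48537,+0.36562); r₂ = λ·B[:,1] = (-0.34664,+0.85604,-0.38346)
r₃ = r₁×r₂ = (-0.49910,+0.17780,+0.84811); SVD([r₁ r₂ r₃]) → R = UVᵀ:
  R  [+0.79419 -0.34664 -0.49910]
  R  [+0.48537 +0.85604 +0.17780]
  R  [+0.36562 -0.38346 +0.84811]
t = (+0.04815, -0.07271, +0.40641) m
tr R = 2.498336; θ = arccos((tr R − 1)/2) = 0.723991 rad = 41.482°
axis k = ((R−Rᵀ)₃₂, (R−Rᵀ)₁₃, (R−Rᵀ)₂₁) / (2 sinθ) = (-0.423669, -0.652735, +0.628047)
rvec = θ·k = (-0.306732, -0.472574, +0.454700)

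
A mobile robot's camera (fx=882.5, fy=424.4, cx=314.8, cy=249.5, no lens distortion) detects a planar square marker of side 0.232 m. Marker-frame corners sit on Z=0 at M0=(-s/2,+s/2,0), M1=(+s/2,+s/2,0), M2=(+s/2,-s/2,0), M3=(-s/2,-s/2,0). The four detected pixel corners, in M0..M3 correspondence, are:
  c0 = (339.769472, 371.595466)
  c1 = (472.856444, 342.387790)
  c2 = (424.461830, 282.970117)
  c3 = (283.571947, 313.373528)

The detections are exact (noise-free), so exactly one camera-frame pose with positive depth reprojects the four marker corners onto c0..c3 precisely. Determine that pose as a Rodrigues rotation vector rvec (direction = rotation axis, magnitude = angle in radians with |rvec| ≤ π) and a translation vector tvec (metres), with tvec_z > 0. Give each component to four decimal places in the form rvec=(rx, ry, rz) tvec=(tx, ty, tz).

rvec=(0.3108, -0.1085, -0.4061) tvec=(0.1023, 0.2530, 1.3619)

Intrinsics K: fx=882.5, fy=424.4, cx=314.8, cy=249.5
Marker side s = 0.232 m; corners in marker frame (Z=0):
  M0 = (-0.1160, +0.1160, 0)
  M1 = (+0.1160, +0.1160, 0)
  M2 = (+0.1160, -0.1160, 0)
  M3 = (-0.1160, -0.1160, 0)
Detected image corners:
  c0 = (339.769472, 371.595466) px
  c1 = (472.856444, 342.387790) px
  c2 = (424.461830, 282.970117) px
  c3 = (283.571947, 313.373528) px
Planar DLT: solve 8×8 A·h = b for H (H[2,2]=1):
  H  [+601.72959 +314.21812 +381.11884]
  H  [-118.30491 +330.11561 +328.32589]
  H  [+0.03082 +0.23375 +1.00000]
B = K⁻¹H; ‖b₁‖=0.734254, ‖b₂‖=0.734254; λ = 2/(‖b₁‖+‖b₂‖) = 1.361927, sign → tz>0 ⇒ λ=+1.361927
r₁ = λ·B[:,0] = (+0.91365,-0.40433,+0.04198); r₂ = λ·B[:,1] = (+0.37136,+0.87221,+0.31835)
r₃ = r₁×r₂ = (-0.16533,-0.27527,+0.94704); SVD([r₁ r₂ r₃]) → R = UVᵀ:
  R  [+0.91365 +0.37136 -0.16533]
  R  [-0.40433 +0.87221 -0.27527]
  R  [+0.04198 +0.31835 +0.94704]
t = (+0.10235, +0.25296, +1.36193) m
tr R = 2.732899; θ = arccos((tr R − 1)/2) = 0.522750 rad = 29.951°
axis k = ((R−Rᵀ)₃₂, (R−Rᵀ)₁₃, (R−Rᵀ)₂₁) / (2 sinθ) = (+0.594500, -0.207619, -0.776829)
rvec = θ·k = (+0.310775, -0.108533, -0.406088)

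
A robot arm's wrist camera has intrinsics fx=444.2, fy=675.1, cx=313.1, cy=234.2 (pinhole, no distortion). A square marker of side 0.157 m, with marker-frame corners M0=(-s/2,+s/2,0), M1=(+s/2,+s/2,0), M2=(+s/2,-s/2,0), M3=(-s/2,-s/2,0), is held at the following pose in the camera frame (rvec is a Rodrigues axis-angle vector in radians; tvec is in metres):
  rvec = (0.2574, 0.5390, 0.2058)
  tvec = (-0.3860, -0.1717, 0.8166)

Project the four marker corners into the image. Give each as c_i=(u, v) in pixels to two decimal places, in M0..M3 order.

c0=(79.31, 143.63) c1=(130.38, 169.43) c2=(130.77, 32.63) c3=(76.83, 17.75)

Intrinsics K: fx=444.2, fy=675.1, cx=313.1, cy=234.2
Marker side s = 0.157 m; corners in marker frame (Z=0):
  M0 = (-0.0785, +0.0785, 0)
  M1 = (+0.0785, +0.0785, 0)
  M2 = (+0.0785, -0.0785, 0)
  M3 = (-0.0785, -0.0785, 0)
rvec = (0.2574, 0.5390, 0.2058), |rvec| = θ = 0.63177 rad = 36.198°
Rodrigues: sinθ=0.59057, 1−cosθ=0.19301; R = I + sinθ·[k]× + (1−cosθ)·[k]×²:
    [+0.83903 -0.12529 +0.52947]
    [+0.25947 +0.94748 -0.18697]
    [-0.47824 +0.29426 +0.82747]
t = (-0.3860, -0.1717, 0.8166) m
M0: Pc = R·M0+t = (-0.46170, -0.11769, +0.87724); u = 444.2·(-0.46170)/0.87724 + 313.1 = 79.3141, v = 675.1·(-0.11769)/0.87724 + 234.2 = 143.6278
M1: Pc = R·M1+t = (-0.32997, -0.07695, +0.80216); u = 444.2·(-0.32997)/0.80216 + 313.1 = 130.3761, v = 675.1·(-0.07695)/0.80216 + 234.2 = 169.4348
M2: Pc = R·M2+t = (-0.31030, -0.22571, +0.75596); u = 444.2·(-0.31030)/0.75596 + 313.1 = 130.7675, v = 675.1·(-0.22571)/0.75596 + 234.2 = 32.6339
M3: Pc = R·M3+t = (-0.44203, -0.26645, +0.83104); u = 444.2·(-0.44203)/0.83104 + 313.1 = 76.8316, v = 675.1·(-0.26645)/0.83104 + 234.2 = 17.7520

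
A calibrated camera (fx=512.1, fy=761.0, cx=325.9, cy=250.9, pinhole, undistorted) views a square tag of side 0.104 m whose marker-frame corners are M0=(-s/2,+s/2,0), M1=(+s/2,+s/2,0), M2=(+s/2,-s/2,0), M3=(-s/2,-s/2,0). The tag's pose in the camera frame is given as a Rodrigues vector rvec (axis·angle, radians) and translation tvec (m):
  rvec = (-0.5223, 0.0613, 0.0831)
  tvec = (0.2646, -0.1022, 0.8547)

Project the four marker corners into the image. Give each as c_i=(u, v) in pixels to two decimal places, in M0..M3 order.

Intrinsics K: fx=512.1, fy=761.0, cx=325.9, cy=250.9
Marker side s = 0.104 m; corners in marker frame (Z=0):
  M0 = (-0.0520, +0.0520, 0)
  M1 = (+0.0520, +0.0520, 0)
  M2 = (+0.0520, -0.0520, 0)
  M3 = (-0.0520, -0.0520, 0)
rvec = (-0.5223, 0.0613, 0.0831), |rvec| = θ = 0.53241 rad = 30.505°
Rodrigues: sinθ=0.50761, 1−cosθ=0.13841; R = I + sinθ·[k]× + (1−cosθ)·[k]×²:
    [+0.99479 -0.09486 +0.03725]
    [+0.06360 +0.86342 +0.50046]
    [-0.07964 -0.49548 +0.86496]
t = (0.2646, -0.1022, 0.8547) m
M0: Pc = R·M0+t = (+0.20794, -0.06061, +0.83308); u = 512.1·(+0.20794)/0.83308 + 325.9 = 453.7215, v = 761.0·(-0.06061)/0.83308 + 250.9 = 195.5347
M1: Pc = R·M1+t = (+0.31140, -0.05400, +0.82479); u = 512.1·(+0.31140)/0.82479 + 325.9 = 519.2406, v = 761.0·(-0.05400)/0.82479 + 250.9 = 201.0811
M2: Pc = R·M2+t = (+0.32126, -0.14379, +0.87632); u = 512.1·(+0.32126)/0.87632 + 325.9 = 513.6369, v = 761.0·(-0.14379)/0.87632 + 250.9 = 126.0319
M3: Pc = R·M3+t = (+0.21780, -0.15040, +0.88461); u = 512.1·(+0.21780)/0.88461 + 325.9 = 451.9869, v = 761.0·(-0.15040)/0.88461 + 250.9 = 121.5113

c0=(453.72, 195.53) c1=(519.24, 201.08) c2=(513.64, 126.03) c3=(451.99, 121.51)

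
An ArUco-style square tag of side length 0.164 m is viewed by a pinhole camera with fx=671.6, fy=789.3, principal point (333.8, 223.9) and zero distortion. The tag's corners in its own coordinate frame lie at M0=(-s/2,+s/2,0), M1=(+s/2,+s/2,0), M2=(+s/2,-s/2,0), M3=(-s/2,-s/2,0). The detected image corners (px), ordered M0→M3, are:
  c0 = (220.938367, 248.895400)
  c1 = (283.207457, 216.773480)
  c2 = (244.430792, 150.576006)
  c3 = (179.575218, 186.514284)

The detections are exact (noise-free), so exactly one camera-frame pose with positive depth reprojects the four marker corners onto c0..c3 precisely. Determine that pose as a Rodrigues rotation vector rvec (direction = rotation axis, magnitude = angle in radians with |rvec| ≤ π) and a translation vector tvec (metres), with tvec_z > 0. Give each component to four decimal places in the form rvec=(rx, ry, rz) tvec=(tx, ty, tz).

rvec=(0.6171, 0.1320, -0.4644) tvec=(-0.2232, -0.0412, 1.4749)

Intrinsics K: fx=671.6, fy=789.3, cx=333.8, cy=223.9
Marker side s = 0.164 m; corners in marker frame (Z=0):
  M0 = (-0.0820, +0.0820, 0)
  M1 = (+0.0820, +0.0820, 0)
  M2 = (+0.0820, -0.0820, 0)
  M3 = (-0.0820, -0.0820, 0)
Detected image corners:
  c0 = (220.938367, 248.895400) px
  c1 = (283.207457, 216.773480) px
  c2 = (244.430792, 150.576006) px
  c3 = (179.575218, 186.514284) px
Planar DLT: solve 8×8 A·h = b for H (H[2,2]=1):
  H  [+347.21934 +327.30924 +232.17403]
  H  [-241.86394 +463.51613 +201.87242]
  H  [-0.17292 +0.35713 +1.00000]
B = K⁻¹H; ‖b₁‖=0.678007, ‖b₂‖=0.678007; λ = 2/(‖b₁‖+‖b₂‖) = 1.474911, sign → tz>0 ⇒ λ=+1.474911
r₁ = λ·B[:,0] = (+0.88930,-0.37961,-0.25505); r₂ = λ·B[:,1] = (+0.45701,+0.71672,+0.52674)
r₃ = r₁×r₂ = (-0.01716,-0.58499,+0.81086); SVD([r₁ r₂ r₃]) → R = UVᵀ:
  R  [+0.88930 +0.45701 -0.01716]
  R  [-0.37961 +0.71672 -0.58499]
  R  [-0.25505 +0.52674 +0.81086]
t = (-0.22318, -0.04116, +1.47491) m
tr R = 2.416879; θ = arccos((tr R − 1)/2) = 0.783512 rad = 44.892°
axis k = ((R−Rᵀ)₃₂, (R−Rᵀ)₁₃, (R−Rᵀ)₂₁) / (2 sinθ) = (+0.787599, +0.168533, -0.592693)
rvec = θ·k = (+0.617093, +0.132047, -0.464382)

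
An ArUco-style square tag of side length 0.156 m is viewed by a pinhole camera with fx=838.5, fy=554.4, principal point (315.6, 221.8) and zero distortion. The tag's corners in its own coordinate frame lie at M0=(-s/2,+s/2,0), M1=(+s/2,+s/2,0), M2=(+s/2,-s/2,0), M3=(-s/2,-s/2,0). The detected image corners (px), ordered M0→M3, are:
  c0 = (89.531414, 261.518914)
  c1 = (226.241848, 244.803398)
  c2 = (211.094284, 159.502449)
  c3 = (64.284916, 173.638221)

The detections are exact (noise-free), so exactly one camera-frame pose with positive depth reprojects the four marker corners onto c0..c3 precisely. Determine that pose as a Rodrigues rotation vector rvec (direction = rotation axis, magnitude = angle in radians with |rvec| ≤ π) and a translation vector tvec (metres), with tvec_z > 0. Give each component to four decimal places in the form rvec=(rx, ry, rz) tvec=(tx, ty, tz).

Intrinsics K: fx=838.5, fy=554.4, cx=315.6, cy=221.8
Marker side s = 0.156 m; corners in marker frame (Z=0):
  M0 = (-0.0780, +0.0780, 0)
  M1 = (+0.0780, +0.0780, 0)
  M2 = (+0.0780, -0.0780, 0)
  M3 = (-0.0780, -0.0780, 0)
Detected image corners:
  c0 = (89.531414, 261.518914) px
  c1 = (226.241848, 244.803398) px
  c2 = (211.094284, 159.502449) px
  c3 = (64.284916, 173.638221) px
Planar DLT: solve 8×8 A·h = b for H (H[2,2]=1):
  H  [+946.91063 +190.69505 +149.58636]
  H  [-43.41465 +642.79522 +211.12036]
  H  [+0.26559 +0.41883 +1.00000]
B = K⁻¹H; ‖b₁‖=1.078942, ‖b₂‖=1.078942; λ = 2/(‖b₁‖+‖b₂‖) = 0.926834, sign → tz>0 ⇒ λ=+0.926834
r₁ = λ·B[:,0] = (+0.95402,-0.17106,+0.24616); r₂ = λ·B[:,1] = (+0.06468,+0.91931,+0.38818)
r₃ = r₁×r₂ = (-0.29270,-0.35441,+0.88810); SVD([r₁ r₂ r₃]) → R = UVᵀ:
  R  [+0.95402 +0.06468 -0.29270]
  R  [-0.17106 +0.91931 -0.35441]
  R  [+0.24616 +0.38818 +0.88810]
t = (-0.18350, -0.01785, +0.92683) m
tr R = 2.761426; θ = arccos((tr R − 1)/2) = 0.493430 rad = 28.271°
axis k = ((R−Rᵀ)₃₂, (R−Rᵀ)₁₃, (R−Rᵀ)₂₁) / (2 sinθ) = (+0.783904, -0.568829, -0.248852)
rvec = θ·k = (+0.386802, -0.280678, -0.122791)

rvec=(0.3868, -0.2807, -0.1228) tvec=(-0.1835, -0.0179, 0.9268)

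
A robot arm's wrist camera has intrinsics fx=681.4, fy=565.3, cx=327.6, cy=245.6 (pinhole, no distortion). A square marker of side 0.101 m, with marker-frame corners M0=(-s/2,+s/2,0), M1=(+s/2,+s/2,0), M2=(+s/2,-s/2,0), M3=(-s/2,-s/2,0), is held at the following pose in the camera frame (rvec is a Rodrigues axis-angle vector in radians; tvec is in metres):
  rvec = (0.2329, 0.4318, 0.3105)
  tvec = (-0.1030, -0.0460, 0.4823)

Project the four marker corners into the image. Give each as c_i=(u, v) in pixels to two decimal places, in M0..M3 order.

Intrinsics K: fx=681.4, fy=565.3, cx=327.6, cy=245.6
Marker side s = 0.101 m; corners in marker frame (Z=0):
  M0 = (-0.0505, +0.0505, 0)
  M1 = (+0.0505, +0.0505, 0)
  M2 = (+0.0505, -0.0505, 0)
  M3 = (-0.0505, -0.0505, 0)
rvec = (0.2329, 0.4318, 0.3105), |rvec| = θ = 0.58061 rad = 33.266°
Rodrigues: sinθ=0.54853, 1−cosθ=0.16387; R = I + sinθ·[k]× + (1−cosθ)·[k]×²:
    [+0.86250 -0.24446 +0.44310]
    [+0.34223 +0.92677 -0.15486]
    [-0.37279 +0.28521 +0.88300]
t = (-0.1030, -0.0460, 0.4823) m
M0: Pc = R·M0+t = (-0.15890, -0.01648, +0.51553); u = 681.4·(-0.15890)/0.51553 + 327.6 = 117.5722, v = 565.3·(-0.01648)/0.51553 + 245.6 = 227.5278
M1: Pc = R·M1+t = (-0.07179, +0.01808, +0.47788); u = 681.4·(-0.07179)/0.47788 + 327.6 = 225.2367, v = 565.3·(+0.01808)/0.47788 + 245.6 = 266.9928
M2: Pc = R·M2+t = (-0.04710, -0.07552, +0.44907); u = 681.4·(-0.04710)/0.44907 + 327.6 = 256.1347, v = 565.3·(-0.07552)/0.44907 + 245.6 = 150.5352
M3: Pc = R·M3+t = (-0.13421, -0.11008, +0.48672); u = 681.4·(-0.13421)/0.48672 + 327.6 = 139.7081, v = 565.3·(-0.11008)/0.48672 + 245.6 = 117.7434

c0=(117.57, 227.53) c1=(225.24, 266.99) c2=(256.13, 150.54) c3=(139.71, 117.74)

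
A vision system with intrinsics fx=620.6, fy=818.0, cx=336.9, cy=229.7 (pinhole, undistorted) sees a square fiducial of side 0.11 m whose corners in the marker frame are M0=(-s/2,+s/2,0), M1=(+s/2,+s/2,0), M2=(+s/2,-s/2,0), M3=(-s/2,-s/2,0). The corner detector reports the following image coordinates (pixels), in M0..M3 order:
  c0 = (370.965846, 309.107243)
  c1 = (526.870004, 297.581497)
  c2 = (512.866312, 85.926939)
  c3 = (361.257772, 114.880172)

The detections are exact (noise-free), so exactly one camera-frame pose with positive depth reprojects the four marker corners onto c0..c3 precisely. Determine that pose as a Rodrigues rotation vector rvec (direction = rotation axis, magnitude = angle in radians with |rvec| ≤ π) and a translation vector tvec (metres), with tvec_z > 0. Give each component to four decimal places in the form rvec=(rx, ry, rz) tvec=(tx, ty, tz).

rvec=(-0.0727, 0.3637, -0.0763) tvec=(0.0729, -0.0153, 0.4405)

Intrinsics K: fx=620.6, fy=818.0, cx=336.9, cy=229.7
Marker side s = 0.11 m; corners in marker frame (Z=0):
  M0 = (-0.0550, +0.0550, 0)
  M1 = (+0.0550, +0.0550, 0)
  M2 = (+0.0550, -0.0550, 0)
  M3 = (-0.0550, -0.0550, 0)
Detected image corners:
  c0 = (370.965846, 309.107243) px
  c1 = (526.870004, 297.581497) px
  c2 = (512.866312, 85.926939) px
  c3 = (361.257772, 114.880172) px
Planar DLT: solve 8×8 A·h = b for H (H[2,2]=1):
  H  [+1043.24936 +21.73278 +439.54525]
  H  [-346.30372 +1802.61033 +201.24593]
  H  [-0.79986 -0.19230 +1.00000]
B = K⁻¹H; ‖b₁‖=2.270141, ‖b₂‖=2.270141; λ = 2/(‖b₁‖+‖b₂‖) = 0.440501, sign → tz>0 ⇒ λ=+0.440501
r₁ = λ·B[:,0] = (+0.93177,-0.08755,-0.35234); r₂ = λ·B[:,1] = (+0.06141,+0.99451,-0.08471)
r₃ = r₁×r₂ = (+0.35782,+0.05729,+0.93203); SVD([r₁ r₂ r₃]) → R = UVᵀ:
  R  [+0.93177 +0.06141 +0.35782]
  R  [-0.08755 +0.99451 +0.05729]
  R  [-0.35234 -0.08471 +0.93203]
t = (+0.07286, -0.01532, +0.44050) m
tr R = 2.858311; θ = arccos((tr R − 1)/2) = 0.378675 rad = 21.696°
axis k = ((R−Rᵀ)₃₂, (R−Rᵀ)₁₃, (R−Rᵀ)₂₁) / (2 sinθ) = (-0.192057, +0.960481, -0.201468)
rvec = θ·k = (-0.072727, +0.363710, -0.076291)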